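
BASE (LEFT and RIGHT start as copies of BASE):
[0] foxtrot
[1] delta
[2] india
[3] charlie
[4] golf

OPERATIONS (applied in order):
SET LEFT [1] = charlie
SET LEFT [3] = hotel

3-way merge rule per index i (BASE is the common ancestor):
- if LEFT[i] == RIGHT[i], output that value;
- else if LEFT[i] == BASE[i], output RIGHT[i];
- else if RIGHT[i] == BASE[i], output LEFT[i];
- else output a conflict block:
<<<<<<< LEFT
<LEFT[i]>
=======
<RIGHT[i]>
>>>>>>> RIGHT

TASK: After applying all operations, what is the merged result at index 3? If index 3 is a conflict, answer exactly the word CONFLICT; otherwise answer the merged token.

Final LEFT:  [foxtrot, charlie, india, hotel, golf]
Final RIGHT: [foxtrot, delta, india, charlie, golf]
i=0: L=foxtrot R=foxtrot -> agree -> foxtrot
i=1: L=charlie, R=delta=BASE -> take LEFT -> charlie
i=2: L=india R=india -> agree -> india
i=3: L=hotel, R=charlie=BASE -> take LEFT -> hotel
i=4: L=golf R=golf -> agree -> golf
Index 3 -> hotel

Answer: hotel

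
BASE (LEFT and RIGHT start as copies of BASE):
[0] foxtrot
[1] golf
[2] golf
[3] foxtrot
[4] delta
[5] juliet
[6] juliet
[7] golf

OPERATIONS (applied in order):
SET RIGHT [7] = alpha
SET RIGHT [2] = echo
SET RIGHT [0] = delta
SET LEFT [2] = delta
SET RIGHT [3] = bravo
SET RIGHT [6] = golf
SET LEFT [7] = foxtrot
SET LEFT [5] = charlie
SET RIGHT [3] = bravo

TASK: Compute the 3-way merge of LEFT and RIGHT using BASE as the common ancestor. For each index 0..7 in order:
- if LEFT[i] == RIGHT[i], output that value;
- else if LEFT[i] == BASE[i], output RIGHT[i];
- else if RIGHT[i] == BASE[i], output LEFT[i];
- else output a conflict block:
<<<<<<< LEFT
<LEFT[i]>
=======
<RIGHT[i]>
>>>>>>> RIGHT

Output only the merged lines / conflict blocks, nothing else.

Final LEFT:  [foxtrot, golf, delta, foxtrot, delta, charlie, juliet, foxtrot]
Final RIGHT: [delta, golf, echo, bravo, delta, juliet, golf, alpha]
i=0: L=foxtrot=BASE, R=delta -> take RIGHT -> delta
i=1: L=golf R=golf -> agree -> golf
i=2: BASE=golf L=delta R=echo all differ -> CONFLICT
i=3: L=foxtrot=BASE, R=bravo -> take RIGHT -> bravo
i=4: L=delta R=delta -> agree -> delta
i=5: L=charlie, R=juliet=BASE -> take LEFT -> charlie
i=6: L=juliet=BASE, R=golf -> take RIGHT -> golf
i=7: BASE=golf L=foxtrot R=alpha all differ -> CONFLICT

Answer: delta
golf
<<<<<<< LEFT
delta
=======
echo
>>>>>>> RIGHT
bravo
delta
charlie
golf
<<<<<<< LEFT
foxtrot
=======
alpha
>>>>>>> RIGHT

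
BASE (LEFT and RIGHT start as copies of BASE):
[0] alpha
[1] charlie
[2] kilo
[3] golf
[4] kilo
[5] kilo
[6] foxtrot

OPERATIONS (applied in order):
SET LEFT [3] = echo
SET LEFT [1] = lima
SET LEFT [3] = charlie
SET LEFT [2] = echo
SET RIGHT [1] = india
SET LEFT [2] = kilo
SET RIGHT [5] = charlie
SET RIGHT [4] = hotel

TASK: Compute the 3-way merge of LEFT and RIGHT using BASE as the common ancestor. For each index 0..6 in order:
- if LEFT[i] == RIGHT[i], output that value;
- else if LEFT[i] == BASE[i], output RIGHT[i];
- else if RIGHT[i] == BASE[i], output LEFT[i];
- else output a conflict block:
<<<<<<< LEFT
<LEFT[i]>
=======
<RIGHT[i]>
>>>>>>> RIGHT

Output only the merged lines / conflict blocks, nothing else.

Final LEFT:  [alpha, lima, kilo, charlie, kilo, kilo, foxtrot]
Final RIGHT: [alpha, india, kilo, golf, hotel, charlie, foxtrot]
i=0: L=alpha R=alpha -> agree -> alpha
i=1: BASE=charlie L=lima R=india all differ -> CONFLICT
i=2: L=kilo R=kilo -> agree -> kilo
i=3: L=charlie, R=golf=BASE -> take LEFT -> charlie
i=4: L=kilo=BASE, R=hotel -> take RIGHT -> hotel
i=5: L=kilo=BASE, R=charlie -> take RIGHT -> charlie
i=6: L=foxtrot R=foxtrot -> agree -> foxtrot

Answer: alpha
<<<<<<< LEFT
lima
=======
india
>>>>>>> RIGHT
kilo
charlie
hotel
charlie
foxtrot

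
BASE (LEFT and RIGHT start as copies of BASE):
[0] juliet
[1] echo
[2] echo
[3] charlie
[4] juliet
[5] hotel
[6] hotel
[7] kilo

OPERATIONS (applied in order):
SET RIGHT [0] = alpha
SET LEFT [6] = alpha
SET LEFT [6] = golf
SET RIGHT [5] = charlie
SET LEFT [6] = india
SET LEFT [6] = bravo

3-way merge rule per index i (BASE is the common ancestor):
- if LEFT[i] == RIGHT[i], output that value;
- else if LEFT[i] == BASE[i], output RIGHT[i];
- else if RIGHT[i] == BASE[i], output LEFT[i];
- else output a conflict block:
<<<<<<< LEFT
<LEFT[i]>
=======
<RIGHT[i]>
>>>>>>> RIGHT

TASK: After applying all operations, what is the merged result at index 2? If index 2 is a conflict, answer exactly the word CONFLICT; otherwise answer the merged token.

Answer: echo

Derivation:
Final LEFT:  [juliet, echo, echo, charlie, juliet, hotel, bravo, kilo]
Final RIGHT: [alpha, echo, echo, charlie, juliet, charlie, hotel, kilo]
i=0: L=juliet=BASE, R=alpha -> take RIGHT -> alpha
i=1: L=echo R=echo -> agree -> echo
i=2: L=echo R=echo -> agree -> echo
i=3: L=charlie R=charlie -> agree -> charlie
i=4: L=juliet R=juliet -> agree -> juliet
i=5: L=hotel=BASE, R=charlie -> take RIGHT -> charlie
i=6: L=bravo, R=hotel=BASE -> take LEFT -> bravo
i=7: L=kilo R=kilo -> agree -> kilo
Index 2 -> echo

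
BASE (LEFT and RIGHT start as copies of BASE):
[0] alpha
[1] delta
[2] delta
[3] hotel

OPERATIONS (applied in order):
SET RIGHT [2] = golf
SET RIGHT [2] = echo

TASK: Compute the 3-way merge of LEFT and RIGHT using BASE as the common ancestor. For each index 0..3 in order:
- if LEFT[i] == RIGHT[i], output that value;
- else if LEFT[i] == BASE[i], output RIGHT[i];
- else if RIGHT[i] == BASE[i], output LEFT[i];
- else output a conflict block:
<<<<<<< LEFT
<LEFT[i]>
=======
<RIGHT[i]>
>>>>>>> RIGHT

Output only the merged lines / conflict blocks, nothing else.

Answer: alpha
delta
echo
hotel

Derivation:
Final LEFT:  [alpha, delta, delta, hotel]
Final RIGHT: [alpha, delta, echo, hotel]
i=0: L=alpha R=alpha -> agree -> alpha
i=1: L=delta R=delta -> agree -> delta
i=2: L=delta=BASE, R=echo -> take RIGHT -> echo
i=3: L=hotel R=hotel -> agree -> hotel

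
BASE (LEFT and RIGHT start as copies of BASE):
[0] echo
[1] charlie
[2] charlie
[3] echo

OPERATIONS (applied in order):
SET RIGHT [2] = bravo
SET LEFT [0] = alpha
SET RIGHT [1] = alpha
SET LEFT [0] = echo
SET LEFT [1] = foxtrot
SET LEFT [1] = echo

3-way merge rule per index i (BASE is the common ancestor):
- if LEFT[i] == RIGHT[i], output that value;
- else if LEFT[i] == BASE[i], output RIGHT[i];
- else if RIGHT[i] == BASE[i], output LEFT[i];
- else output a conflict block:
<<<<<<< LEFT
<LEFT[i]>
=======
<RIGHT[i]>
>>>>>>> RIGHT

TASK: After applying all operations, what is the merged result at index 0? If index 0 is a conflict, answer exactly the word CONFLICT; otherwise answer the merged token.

Final LEFT:  [echo, echo, charlie, echo]
Final RIGHT: [echo, alpha, bravo, echo]
i=0: L=echo R=echo -> agree -> echo
i=1: BASE=charlie L=echo R=alpha all differ -> CONFLICT
i=2: L=charlie=BASE, R=bravo -> take RIGHT -> bravo
i=3: L=echo R=echo -> agree -> echo
Index 0 -> echo

Answer: echo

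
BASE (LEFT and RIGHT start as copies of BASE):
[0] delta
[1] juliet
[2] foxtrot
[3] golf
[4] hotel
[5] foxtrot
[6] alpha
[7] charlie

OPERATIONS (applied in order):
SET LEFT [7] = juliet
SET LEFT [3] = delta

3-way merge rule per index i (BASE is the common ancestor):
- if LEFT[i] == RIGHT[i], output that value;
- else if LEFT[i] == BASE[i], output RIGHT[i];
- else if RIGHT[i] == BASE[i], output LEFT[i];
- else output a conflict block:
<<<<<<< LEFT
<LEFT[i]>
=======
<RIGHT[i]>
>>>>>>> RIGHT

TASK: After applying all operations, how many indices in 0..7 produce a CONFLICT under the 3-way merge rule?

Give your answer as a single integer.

Final LEFT:  [delta, juliet, foxtrot, delta, hotel, foxtrot, alpha, juliet]
Final RIGHT: [delta, juliet, foxtrot, golf, hotel, foxtrot, alpha, charlie]
i=0: L=delta R=delta -> agree -> delta
i=1: L=juliet R=juliet -> agree -> juliet
i=2: L=foxtrot R=foxtrot -> agree -> foxtrot
i=3: L=delta, R=golf=BASE -> take LEFT -> delta
i=4: L=hotel R=hotel -> agree -> hotel
i=5: L=foxtrot R=foxtrot -> agree -> foxtrot
i=6: L=alpha R=alpha -> agree -> alpha
i=7: L=juliet, R=charlie=BASE -> take LEFT -> juliet
Conflict count: 0

Answer: 0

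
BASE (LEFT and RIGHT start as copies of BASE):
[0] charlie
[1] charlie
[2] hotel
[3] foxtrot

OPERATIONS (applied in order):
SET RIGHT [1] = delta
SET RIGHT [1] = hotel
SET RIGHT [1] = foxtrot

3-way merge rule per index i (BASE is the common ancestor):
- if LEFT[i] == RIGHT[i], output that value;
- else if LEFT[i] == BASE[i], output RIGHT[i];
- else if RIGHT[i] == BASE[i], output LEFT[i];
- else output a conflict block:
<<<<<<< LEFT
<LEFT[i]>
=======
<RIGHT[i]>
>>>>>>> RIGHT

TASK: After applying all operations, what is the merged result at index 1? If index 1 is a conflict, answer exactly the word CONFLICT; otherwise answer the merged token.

Answer: foxtrot

Derivation:
Final LEFT:  [charlie, charlie, hotel, foxtrot]
Final RIGHT: [charlie, foxtrot, hotel, foxtrot]
i=0: L=charlie R=charlie -> agree -> charlie
i=1: L=charlie=BASE, R=foxtrot -> take RIGHT -> foxtrot
i=2: L=hotel R=hotel -> agree -> hotel
i=3: L=foxtrot R=foxtrot -> agree -> foxtrot
Index 1 -> foxtrot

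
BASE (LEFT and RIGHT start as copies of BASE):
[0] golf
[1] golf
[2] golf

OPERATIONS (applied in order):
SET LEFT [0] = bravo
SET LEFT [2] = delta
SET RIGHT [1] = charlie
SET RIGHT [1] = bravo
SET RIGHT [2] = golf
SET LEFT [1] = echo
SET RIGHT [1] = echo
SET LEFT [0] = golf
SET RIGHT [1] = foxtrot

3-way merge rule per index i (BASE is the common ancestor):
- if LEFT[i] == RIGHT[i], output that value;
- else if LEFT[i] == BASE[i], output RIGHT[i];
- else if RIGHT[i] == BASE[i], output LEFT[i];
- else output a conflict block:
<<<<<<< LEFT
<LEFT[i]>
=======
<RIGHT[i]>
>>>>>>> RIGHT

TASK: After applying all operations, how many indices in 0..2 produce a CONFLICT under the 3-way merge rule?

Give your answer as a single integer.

Answer: 1

Derivation:
Final LEFT:  [golf, echo, delta]
Final RIGHT: [golf, foxtrot, golf]
i=0: L=golf R=golf -> agree -> golf
i=1: BASE=golf L=echo R=foxtrot all differ -> CONFLICT
i=2: L=delta, R=golf=BASE -> take LEFT -> delta
Conflict count: 1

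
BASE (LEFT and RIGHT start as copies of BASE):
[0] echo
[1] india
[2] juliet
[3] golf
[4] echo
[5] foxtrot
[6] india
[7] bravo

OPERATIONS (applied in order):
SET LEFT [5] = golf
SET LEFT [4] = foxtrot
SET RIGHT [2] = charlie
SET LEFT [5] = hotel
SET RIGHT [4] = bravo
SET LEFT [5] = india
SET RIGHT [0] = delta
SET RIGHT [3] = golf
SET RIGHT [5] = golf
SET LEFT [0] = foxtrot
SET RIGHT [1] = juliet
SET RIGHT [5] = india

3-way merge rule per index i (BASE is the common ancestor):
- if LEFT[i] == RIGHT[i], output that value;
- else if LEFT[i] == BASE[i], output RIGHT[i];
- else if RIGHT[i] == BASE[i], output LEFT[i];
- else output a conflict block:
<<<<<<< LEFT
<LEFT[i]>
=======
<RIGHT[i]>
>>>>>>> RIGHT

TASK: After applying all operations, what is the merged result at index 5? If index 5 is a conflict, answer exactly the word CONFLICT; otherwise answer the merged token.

Final LEFT:  [foxtrot, india, juliet, golf, foxtrot, india, india, bravo]
Final RIGHT: [delta, juliet, charlie, golf, bravo, india, india, bravo]
i=0: BASE=echo L=foxtrot R=delta all differ -> CONFLICT
i=1: L=india=BASE, R=juliet -> take RIGHT -> juliet
i=2: L=juliet=BASE, R=charlie -> take RIGHT -> charlie
i=3: L=golf R=golf -> agree -> golf
i=4: BASE=echo L=foxtrot R=bravo all differ -> CONFLICT
i=5: L=india R=india -> agree -> india
i=6: L=india R=india -> agree -> india
i=7: L=bravo R=bravo -> agree -> bravo
Index 5 -> india

Answer: india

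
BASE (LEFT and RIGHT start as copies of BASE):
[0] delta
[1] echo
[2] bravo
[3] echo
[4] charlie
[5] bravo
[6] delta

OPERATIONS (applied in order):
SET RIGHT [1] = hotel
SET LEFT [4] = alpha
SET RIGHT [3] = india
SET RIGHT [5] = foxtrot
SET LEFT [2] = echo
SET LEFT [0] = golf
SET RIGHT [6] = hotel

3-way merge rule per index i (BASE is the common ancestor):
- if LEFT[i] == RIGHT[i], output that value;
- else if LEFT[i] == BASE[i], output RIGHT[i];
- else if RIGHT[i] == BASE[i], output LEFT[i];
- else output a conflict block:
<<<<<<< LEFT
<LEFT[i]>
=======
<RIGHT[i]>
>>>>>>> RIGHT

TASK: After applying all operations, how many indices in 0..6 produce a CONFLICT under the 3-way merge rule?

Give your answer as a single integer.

Answer: 0

Derivation:
Final LEFT:  [golf, echo, echo, echo, alpha, bravo, delta]
Final RIGHT: [delta, hotel, bravo, india, charlie, foxtrot, hotel]
i=0: L=golf, R=delta=BASE -> take LEFT -> golf
i=1: L=echo=BASE, R=hotel -> take RIGHT -> hotel
i=2: L=echo, R=bravo=BASE -> take LEFT -> echo
i=3: L=echo=BASE, R=india -> take RIGHT -> india
i=4: L=alpha, R=charlie=BASE -> take LEFT -> alpha
i=5: L=bravo=BASE, R=foxtrot -> take RIGHT -> foxtrot
i=6: L=delta=BASE, R=hotel -> take RIGHT -> hotel
Conflict count: 0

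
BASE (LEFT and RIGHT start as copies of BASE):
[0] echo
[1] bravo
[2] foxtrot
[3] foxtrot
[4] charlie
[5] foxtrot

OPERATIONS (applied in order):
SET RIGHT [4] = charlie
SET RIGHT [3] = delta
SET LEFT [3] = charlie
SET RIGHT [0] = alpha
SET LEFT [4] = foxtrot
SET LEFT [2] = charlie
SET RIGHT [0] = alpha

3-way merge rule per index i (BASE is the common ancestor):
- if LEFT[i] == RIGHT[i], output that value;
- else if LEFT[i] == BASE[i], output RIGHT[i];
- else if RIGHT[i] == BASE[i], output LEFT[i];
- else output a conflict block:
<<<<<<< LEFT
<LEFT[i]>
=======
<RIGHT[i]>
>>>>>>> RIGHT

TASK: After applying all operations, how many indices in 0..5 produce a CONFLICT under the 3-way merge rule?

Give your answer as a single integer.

Final LEFT:  [echo, bravo, charlie, charlie, foxtrot, foxtrot]
Final RIGHT: [alpha, bravo, foxtrot, delta, charlie, foxtrot]
i=0: L=echo=BASE, R=alpha -> take RIGHT -> alpha
i=1: L=bravo R=bravo -> agree -> bravo
i=2: L=charlie, R=foxtrot=BASE -> take LEFT -> charlie
i=3: BASE=foxtrot L=charlie R=delta all differ -> CONFLICT
i=4: L=foxtrot, R=charlie=BASE -> take LEFT -> foxtrot
i=5: L=foxtrot R=foxtrot -> agree -> foxtrot
Conflict count: 1

Answer: 1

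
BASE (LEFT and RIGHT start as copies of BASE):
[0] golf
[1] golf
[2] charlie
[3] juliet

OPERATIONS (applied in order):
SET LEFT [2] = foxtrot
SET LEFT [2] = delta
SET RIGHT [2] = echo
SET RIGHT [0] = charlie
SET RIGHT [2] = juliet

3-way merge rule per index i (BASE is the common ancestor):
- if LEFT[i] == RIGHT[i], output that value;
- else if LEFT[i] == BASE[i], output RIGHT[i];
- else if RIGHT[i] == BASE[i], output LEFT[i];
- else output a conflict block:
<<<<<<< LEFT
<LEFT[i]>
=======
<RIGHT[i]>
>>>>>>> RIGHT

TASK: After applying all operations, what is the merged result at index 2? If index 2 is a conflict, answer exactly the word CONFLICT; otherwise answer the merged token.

Final LEFT:  [golf, golf, delta, juliet]
Final RIGHT: [charlie, golf, juliet, juliet]
i=0: L=golf=BASE, R=charlie -> take RIGHT -> charlie
i=1: L=golf R=golf -> agree -> golf
i=2: BASE=charlie L=delta R=juliet all differ -> CONFLICT
i=3: L=juliet R=juliet -> agree -> juliet
Index 2 -> CONFLICT

Answer: CONFLICT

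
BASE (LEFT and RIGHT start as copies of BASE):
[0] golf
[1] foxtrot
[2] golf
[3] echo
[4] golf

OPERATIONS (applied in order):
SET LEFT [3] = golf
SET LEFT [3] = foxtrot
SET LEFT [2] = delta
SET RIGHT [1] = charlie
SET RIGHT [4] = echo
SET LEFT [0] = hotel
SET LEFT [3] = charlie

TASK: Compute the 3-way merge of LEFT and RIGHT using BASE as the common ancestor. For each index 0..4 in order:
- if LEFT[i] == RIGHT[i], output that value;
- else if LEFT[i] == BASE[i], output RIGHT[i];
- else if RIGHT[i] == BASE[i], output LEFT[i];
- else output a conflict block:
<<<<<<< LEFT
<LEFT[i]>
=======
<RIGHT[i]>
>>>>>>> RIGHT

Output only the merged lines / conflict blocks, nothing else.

Final LEFT:  [hotel, foxtrot, delta, charlie, golf]
Final RIGHT: [golf, charlie, golf, echo, echo]
i=0: L=hotel, R=golf=BASE -> take LEFT -> hotel
i=1: L=foxtrot=BASE, R=charlie -> take RIGHT -> charlie
i=2: L=delta, R=golf=BASE -> take LEFT -> delta
i=3: L=charlie, R=echo=BASE -> take LEFT -> charlie
i=4: L=golf=BASE, R=echo -> take RIGHT -> echo

Answer: hotel
charlie
delta
charlie
echo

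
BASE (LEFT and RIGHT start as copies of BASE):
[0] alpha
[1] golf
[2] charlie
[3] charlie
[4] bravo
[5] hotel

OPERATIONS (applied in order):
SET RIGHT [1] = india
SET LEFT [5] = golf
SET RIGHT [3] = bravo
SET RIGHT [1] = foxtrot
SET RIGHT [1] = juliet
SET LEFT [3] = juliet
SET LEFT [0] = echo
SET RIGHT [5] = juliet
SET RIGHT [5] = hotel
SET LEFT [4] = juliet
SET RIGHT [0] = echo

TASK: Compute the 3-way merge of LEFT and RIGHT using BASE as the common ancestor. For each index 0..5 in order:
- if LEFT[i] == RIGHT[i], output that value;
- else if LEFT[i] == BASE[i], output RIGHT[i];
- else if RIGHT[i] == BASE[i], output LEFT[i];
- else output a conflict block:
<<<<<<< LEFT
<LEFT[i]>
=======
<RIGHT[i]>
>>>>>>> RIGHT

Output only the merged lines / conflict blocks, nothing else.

Final LEFT:  [echo, golf, charlie, juliet, juliet, golf]
Final RIGHT: [echo, juliet, charlie, bravo, bravo, hotel]
i=0: L=echo R=echo -> agree -> echo
i=1: L=golf=BASE, R=juliet -> take RIGHT -> juliet
i=2: L=charlie R=charlie -> agree -> charlie
i=3: BASE=charlie L=juliet R=bravo all differ -> CONFLICT
i=4: L=juliet, R=bravo=BASE -> take LEFT -> juliet
i=5: L=golf, R=hotel=BASE -> take LEFT -> golf

Answer: echo
juliet
charlie
<<<<<<< LEFT
juliet
=======
bravo
>>>>>>> RIGHT
juliet
golf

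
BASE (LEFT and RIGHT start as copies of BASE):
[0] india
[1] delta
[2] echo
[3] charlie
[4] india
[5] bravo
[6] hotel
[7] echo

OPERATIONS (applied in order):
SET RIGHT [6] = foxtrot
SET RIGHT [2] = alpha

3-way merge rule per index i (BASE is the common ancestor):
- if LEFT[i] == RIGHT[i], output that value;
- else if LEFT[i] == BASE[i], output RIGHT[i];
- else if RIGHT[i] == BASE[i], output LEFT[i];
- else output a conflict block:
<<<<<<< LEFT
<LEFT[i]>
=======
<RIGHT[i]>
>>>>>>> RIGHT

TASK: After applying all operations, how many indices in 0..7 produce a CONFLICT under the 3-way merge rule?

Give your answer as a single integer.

Answer: 0

Derivation:
Final LEFT:  [india, delta, echo, charlie, india, bravo, hotel, echo]
Final RIGHT: [india, delta, alpha, charlie, india, bravo, foxtrot, echo]
i=0: L=india R=india -> agree -> india
i=1: L=delta R=delta -> agree -> delta
i=2: L=echo=BASE, R=alpha -> take RIGHT -> alpha
i=3: L=charlie R=charlie -> agree -> charlie
i=4: L=india R=india -> agree -> india
i=5: L=bravo R=bravo -> agree -> bravo
i=6: L=hotel=BASE, R=foxtrot -> take RIGHT -> foxtrot
i=7: L=echo R=echo -> agree -> echo
Conflict count: 0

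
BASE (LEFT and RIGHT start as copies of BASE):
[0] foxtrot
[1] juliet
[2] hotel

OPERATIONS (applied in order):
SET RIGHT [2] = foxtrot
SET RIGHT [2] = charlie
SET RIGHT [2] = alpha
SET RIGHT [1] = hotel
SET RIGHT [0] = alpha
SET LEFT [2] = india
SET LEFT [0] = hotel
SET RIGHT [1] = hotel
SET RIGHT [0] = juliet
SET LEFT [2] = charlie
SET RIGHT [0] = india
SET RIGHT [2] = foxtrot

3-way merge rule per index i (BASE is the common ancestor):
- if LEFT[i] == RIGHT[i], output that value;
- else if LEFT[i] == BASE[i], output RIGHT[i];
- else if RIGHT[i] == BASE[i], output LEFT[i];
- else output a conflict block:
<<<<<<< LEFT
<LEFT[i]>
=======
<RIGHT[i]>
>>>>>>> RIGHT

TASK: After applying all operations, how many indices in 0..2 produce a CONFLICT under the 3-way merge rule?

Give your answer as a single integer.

Final LEFT:  [hotel, juliet, charlie]
Final RIGHT: [india, hotel, foxtrot]
i=0: BASE=foxtrot L=hotel R=india all differ -> CONFLICT
i=1: L=juliet=BASE, R=hotel -> take RIGHT -> hotel
i=2: BASE=hotel L=charlie R=foxtrot all differ -> CONFLICT
Conflict count: 2

Answer: 2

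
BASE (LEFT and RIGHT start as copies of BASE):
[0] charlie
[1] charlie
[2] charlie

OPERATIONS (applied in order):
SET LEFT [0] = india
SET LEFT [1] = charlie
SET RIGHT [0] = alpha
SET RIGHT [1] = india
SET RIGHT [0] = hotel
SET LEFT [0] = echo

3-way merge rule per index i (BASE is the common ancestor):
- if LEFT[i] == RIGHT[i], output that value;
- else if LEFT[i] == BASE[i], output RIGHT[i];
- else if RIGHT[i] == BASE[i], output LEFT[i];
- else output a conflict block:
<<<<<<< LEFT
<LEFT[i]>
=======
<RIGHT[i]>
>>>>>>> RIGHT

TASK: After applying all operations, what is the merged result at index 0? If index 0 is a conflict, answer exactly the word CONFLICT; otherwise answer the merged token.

Answer: CONFLICT

Derivation:
Final LEFT:  [echo, charlie, charlie]
Final RIGHT: [hotel, india, charlie]
i=0: BASE=charlie L=echo R=hotel all differ -> CONFLICT
i=1: L=charlie=BASE, R=india -> take RIGHT -> india
i=2: L=charlie R=charlie -> agree -> charlie
Index 0 -> CONFLICT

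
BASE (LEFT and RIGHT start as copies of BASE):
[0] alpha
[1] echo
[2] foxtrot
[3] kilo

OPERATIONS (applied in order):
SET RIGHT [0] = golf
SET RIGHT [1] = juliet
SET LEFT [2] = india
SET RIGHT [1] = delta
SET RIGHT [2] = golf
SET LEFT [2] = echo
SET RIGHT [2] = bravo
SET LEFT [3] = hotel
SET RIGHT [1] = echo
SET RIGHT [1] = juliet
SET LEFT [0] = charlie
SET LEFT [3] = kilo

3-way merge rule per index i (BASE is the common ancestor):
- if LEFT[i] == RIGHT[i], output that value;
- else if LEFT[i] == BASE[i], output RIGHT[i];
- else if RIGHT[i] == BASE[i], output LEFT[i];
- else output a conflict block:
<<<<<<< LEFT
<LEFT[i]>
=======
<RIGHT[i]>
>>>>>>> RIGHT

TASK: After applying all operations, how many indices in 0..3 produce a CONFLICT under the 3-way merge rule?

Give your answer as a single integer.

Final LEFT:  [charlie, echo, echo, kilo]
Final RIGHT: [golf, juliet, bravo, kilo]
i=0: BASE=alpha L=charlie R=golf all differ -> CONFLICT
i=1: L=echo=BASE, R=juliet -> take RIGHT -> juliet
i=2: BASE=foxtrot L=echo R=bravo all differ -> CONFLICT
i=3: L=kilo R=kilo -> agree -> kilo
Conflict count: 2

Answer: 2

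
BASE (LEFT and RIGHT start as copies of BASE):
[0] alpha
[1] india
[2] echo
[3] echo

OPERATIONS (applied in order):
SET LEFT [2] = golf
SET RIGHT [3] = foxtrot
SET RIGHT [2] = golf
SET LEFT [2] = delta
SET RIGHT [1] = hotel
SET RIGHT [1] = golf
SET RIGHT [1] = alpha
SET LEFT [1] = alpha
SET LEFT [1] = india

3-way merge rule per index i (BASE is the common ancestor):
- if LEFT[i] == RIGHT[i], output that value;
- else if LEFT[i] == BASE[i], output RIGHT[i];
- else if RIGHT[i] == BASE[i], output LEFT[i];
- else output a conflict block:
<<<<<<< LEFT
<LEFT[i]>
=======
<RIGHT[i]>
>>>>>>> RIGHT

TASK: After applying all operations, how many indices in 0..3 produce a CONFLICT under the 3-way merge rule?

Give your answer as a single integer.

Final LEFT:  [alpha, india, delta, echo]
Final RIGHT: [alpha, alpha, golf, foxtrot]
i=0: L=alpha R=alpha -> agree -> alpha
i=1: L=india=BASE, R=alpha -> take RIGHT -> alpha
i=2: BASE=echo L=delta R=golf all differ -> CONFLICT
i=3: L=echo=BASE, R=foxtrot -> take RIGHT -> foxtrot
Conflict count: 1

Answer: 1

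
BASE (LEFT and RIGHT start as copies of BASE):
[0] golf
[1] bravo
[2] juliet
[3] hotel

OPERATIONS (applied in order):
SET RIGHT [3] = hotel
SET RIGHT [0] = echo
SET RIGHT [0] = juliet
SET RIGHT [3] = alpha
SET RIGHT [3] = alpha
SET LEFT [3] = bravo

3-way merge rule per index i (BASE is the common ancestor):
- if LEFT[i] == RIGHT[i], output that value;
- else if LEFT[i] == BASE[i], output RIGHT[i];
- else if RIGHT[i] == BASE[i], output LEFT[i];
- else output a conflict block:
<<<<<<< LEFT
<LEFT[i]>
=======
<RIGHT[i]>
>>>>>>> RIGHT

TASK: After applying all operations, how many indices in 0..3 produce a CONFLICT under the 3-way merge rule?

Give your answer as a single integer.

Answer: 1

Derivation:
Final LEFT:  [golf, bravo, juliet, bravo]
Final RIGHT: [juliet, bravo, juliet, alpha]
i=0: L=golf=BASE, R=juliet -> take RIGHT -> juliet
i=1: L=bravo R=bravo -> agree -> bravo
i=2: L=juliet R=juliet -> agree -> juliet
i=3: BASE=hotel L=bravo R=alpha all differ -> CONFLICT
Conflict count: 1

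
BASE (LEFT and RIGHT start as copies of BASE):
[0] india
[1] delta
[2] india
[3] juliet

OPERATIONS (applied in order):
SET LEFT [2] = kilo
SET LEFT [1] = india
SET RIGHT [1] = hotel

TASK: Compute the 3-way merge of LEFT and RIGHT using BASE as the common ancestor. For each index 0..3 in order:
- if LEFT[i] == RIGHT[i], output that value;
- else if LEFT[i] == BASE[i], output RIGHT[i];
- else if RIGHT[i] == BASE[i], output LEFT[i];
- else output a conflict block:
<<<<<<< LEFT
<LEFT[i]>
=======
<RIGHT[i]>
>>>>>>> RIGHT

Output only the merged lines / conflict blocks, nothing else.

Answer: india
<<<<<<< LEFT
india
=======
hotel
>>>>>>> RIGHT
kilo
juliet

Derivation:
Final LEFT:  [india, india, kilo, juliet]
Final RIGHT: [india, hotel, india, juliet]
i=0: L=india R=india -> agree -> india
i=1: BASE=delta L=india R=hotel all differ -> CONFLICT
i=2: L=kilo, R=india=BASE -> take LEFT -> kilo
i=3: L=juliet R=juliet -> agree -> juliet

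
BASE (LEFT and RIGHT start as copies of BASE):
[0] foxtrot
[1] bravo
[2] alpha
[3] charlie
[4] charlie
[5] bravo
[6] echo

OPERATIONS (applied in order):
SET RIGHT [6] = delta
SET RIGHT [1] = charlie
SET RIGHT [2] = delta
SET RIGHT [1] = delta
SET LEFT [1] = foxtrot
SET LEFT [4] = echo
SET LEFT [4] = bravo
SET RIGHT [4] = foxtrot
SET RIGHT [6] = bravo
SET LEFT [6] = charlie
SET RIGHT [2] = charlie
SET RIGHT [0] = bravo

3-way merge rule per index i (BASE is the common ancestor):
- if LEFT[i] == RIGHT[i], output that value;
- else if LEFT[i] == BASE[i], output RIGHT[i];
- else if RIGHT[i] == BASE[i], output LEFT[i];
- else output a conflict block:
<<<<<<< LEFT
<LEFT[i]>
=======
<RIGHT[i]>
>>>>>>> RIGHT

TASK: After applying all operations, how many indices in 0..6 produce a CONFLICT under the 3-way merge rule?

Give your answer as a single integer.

Final LEFT:  [foxtrot, foxtrot, alpha, charlie, bravo, bravo, charlie]
Final RIGHT: [bravo, delta, charlie, charlie, foxtrot, bravo, bravo]
i=0: L=foxtrot=BASE, R=bravo -> take RIGHT -> bravo
i=1: BASE=bravo L=foxtrot R=delta all differ -> CONFLICT
i=2: L=alpha=BASE, R=charlie -> take RIGHT -> charlie
i=3: L=charlie R=charlie -> agree -> charlie
i=4: BASE=charlie L=bravo R=foxtrot all differ -> CONFLICT
i=5: L=bravo R=bravo -> agree -> bravo
i=6: BASE=echo L=charlie R=bravo all differ -> CONFLICT
Conflict count: 3

Answer: 3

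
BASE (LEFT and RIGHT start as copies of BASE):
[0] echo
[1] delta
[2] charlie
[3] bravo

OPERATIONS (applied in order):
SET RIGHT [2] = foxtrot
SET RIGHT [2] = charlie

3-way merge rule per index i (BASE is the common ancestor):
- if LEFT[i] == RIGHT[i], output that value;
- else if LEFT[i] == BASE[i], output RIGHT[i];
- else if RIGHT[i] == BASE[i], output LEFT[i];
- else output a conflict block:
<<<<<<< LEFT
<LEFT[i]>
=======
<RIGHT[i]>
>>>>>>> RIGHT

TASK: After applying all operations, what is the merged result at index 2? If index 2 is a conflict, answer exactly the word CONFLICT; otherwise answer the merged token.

Answer: charlie

Derivation:
Final LEFT:  [echo, delta, charlie, bravo]
Final RIGHT: [echo, delta, charlie, bravo]
i=0: L=echo R=echo -> agree -> echo
i=1: L=delta R=delta -> agree -> delta
i=2: L=charlie R=charlie -> agree -> charlie
i=3: L=bravo R=bravo -> agree -> bravo
Index 2 -> charlie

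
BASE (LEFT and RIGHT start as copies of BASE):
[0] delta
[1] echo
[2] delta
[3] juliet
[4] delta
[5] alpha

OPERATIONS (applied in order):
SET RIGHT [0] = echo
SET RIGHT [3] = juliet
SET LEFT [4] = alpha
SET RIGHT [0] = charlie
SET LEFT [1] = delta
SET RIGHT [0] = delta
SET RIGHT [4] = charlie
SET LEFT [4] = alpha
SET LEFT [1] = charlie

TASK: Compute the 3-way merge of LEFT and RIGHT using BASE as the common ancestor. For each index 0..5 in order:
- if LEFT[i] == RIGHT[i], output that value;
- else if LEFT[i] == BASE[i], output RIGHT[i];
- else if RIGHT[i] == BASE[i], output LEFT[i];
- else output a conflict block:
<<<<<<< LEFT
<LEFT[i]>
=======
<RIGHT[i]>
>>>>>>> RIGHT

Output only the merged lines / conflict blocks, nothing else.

Final LEFT:  [delta, charlie, delta, juliet, alpha, alpha]
Final RIGHT: [delta, echo, delta, juliet, charlie, alpha]
i=0: L=delta R=delta -> agree -> delta
i=1: L=charlie, R=echo=BASE -> take LEFT -> charlie
i=2: L=delta R=delta -> agree -> delta
i=3: L=juliet R=juliet -> agree -> juliet
i=4: BASE=delta L=alpha R=charlie all differ -> CONFLICT
i=5: L=alpha R=alpha -> agree -> alpha

Answer: delta
charlie
delta
juliet
<<<<<<< LEFT
alpha
=======
charlie
>>>>>>> RIGHT
alpha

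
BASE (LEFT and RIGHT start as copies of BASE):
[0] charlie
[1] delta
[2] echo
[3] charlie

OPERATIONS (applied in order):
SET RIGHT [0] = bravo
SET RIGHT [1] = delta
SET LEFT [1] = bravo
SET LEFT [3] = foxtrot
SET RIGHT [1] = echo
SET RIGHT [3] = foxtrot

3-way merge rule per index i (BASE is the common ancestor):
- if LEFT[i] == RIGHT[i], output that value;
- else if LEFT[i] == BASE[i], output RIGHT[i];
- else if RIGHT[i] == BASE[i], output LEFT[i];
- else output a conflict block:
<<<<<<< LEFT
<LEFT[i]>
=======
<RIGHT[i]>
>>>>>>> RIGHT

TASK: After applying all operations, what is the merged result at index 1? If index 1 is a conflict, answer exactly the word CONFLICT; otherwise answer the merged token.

Final LEFT:  [charlie, bravo, echo, foxtrot]
Final RIGHT: [bravo, echo, echo, foxtrot]
i=0: L=charlie=BASE, R=bravo -> take RIGHT -> bravo
i=1: BASE=delta L=bravo R=echo all differ -> CONFLICT
i=2: L=echo R=echo -> agree -> echo
i=3: L=foxtrot R=foxtrot -> agree -> foxtrot
Index 1 -> CONFLICT

Answer: CONFLICT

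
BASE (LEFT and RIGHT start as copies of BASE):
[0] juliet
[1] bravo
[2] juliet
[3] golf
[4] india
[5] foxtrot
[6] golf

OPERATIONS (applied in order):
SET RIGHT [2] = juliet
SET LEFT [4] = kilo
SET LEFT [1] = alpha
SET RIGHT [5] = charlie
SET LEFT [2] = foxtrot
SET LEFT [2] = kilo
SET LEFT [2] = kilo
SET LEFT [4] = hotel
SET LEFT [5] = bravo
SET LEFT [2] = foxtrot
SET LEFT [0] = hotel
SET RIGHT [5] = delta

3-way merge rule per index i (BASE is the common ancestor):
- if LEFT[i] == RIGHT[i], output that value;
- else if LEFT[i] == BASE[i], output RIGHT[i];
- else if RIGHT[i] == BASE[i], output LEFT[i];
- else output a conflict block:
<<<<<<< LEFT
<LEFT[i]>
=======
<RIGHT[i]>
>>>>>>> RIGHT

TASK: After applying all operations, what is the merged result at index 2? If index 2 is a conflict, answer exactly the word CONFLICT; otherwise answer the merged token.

Final LEFT:  [hotel, alpha, foxtrot, golf, hotel, bravo, golf]
Final RIGHT: [juliet, bravo, juliet, golf, india, delta, golf]
i=0: L=hotel, R=juliet=BASE -> take LEFT -> hotel
i=1: L=alpha, R=bravo=BASE -> take LEFT -> alpha
i=2: L=foxtrot, R=juliet=BASE -> take LEFT -> foxtrot
i=3: L=golf R=golf -> agree -> golf
i=4: L=hotel, R=india=BASE -> take LEFT -> hotel
i=5: BASE=foxtrot L=bravo R=delta all differ -> CONFLICT
i=6: L=golf R=golf -> agree -> golf
Index 2 -> foxtrot

Answer: foxtrot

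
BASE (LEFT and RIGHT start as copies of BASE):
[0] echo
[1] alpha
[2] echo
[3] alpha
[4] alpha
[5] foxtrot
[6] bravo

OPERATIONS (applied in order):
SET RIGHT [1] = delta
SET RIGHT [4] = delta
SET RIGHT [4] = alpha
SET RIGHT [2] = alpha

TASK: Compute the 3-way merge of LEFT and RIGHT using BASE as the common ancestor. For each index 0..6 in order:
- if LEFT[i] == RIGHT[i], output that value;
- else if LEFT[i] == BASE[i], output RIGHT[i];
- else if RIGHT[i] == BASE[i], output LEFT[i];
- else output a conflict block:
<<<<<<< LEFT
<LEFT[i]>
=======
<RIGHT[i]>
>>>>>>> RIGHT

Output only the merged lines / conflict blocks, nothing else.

Final LEFT:  [echo, alpha, echo, alpha, alpha, foxtrot, bravo]
Final RIGHT: [echo, delta, alpha, alpha, alpha, foxtrot, bravo]
i=0: L=echo R=echo -> agree -> echo
i=1: L=alpha=BASE, R=delta -> take RIGHT -> delta
i=2: L=echo=BASE, R=alpha -> take RIGHT -> alpha
i=3: L=alpha R=alpha -> agree -> alpha
i=4: L=alpha R=alpha -> agree -> alpha
i=5: L=foxtrot R=foxtrot -> agree -> foxtrot
i=6: L=bravo R=bravo -> agree -> bravo

Answer: echo
delta
alpha
alpha
alpha
foxtrot
bravo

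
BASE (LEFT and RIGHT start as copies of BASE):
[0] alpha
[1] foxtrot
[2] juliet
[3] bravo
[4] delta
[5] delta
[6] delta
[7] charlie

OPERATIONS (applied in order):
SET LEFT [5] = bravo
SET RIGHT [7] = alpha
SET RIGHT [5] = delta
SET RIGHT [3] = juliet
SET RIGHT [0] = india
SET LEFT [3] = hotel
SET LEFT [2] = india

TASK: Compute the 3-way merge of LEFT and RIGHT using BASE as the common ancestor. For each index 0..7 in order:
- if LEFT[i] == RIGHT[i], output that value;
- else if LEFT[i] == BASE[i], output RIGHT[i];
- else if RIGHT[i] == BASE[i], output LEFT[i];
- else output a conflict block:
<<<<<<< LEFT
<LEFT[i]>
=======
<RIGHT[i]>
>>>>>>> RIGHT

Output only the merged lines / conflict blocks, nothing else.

Answer: india
foxtrot
india
<<<<<<< LEFT
hotel
=======
juliet
>>>>>>> RIGHT
delta
bravo
delta
alpha

Derivation:
Final LEFT:  [alpha, foxtrot, india, hotel, delta, bravo, delta, charlie]
Final RIGHT: [india, foxtrot, juliet, juliet, delta, delta, delta, alpha]
i=0: L=alpha=BASE, R=india -> take RIGHT -> india
i=1: L=foxtrot R=foxtrot -> agree -> foxtrot
i=2: L=india, R=juliet=BASE -> take LEFT -> india
i=3: BASE=bravo L=hotel R=juliet all differ -> CONFLICT
i=4: L=delta R=delta -> agree -> delta
i=5: L=bravo, R=delta=BASE -> take LEFT -> bravo
i=6: L=delta R=delta -> agree -> delta
i=7: L=charlie=BASE, R=alpha -> take RIGHT -> alpha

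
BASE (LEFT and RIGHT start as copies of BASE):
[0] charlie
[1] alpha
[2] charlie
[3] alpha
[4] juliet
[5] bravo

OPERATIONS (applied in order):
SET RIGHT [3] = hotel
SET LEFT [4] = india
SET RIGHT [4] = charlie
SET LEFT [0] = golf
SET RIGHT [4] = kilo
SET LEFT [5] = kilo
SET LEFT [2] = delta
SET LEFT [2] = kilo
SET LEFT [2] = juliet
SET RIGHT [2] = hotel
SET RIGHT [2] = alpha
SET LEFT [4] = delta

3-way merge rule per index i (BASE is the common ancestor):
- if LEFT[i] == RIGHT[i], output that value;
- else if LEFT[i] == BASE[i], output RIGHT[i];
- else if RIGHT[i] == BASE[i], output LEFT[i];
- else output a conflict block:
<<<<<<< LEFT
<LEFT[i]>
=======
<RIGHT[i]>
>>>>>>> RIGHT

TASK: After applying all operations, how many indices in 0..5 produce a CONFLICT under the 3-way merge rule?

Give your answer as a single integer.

Final LEFT:  [golf, alpha, juliet, alpha, delta, kilo]
Final RIGHT: [charlie, alpha, alpha, hotel, kilo, bravo]
i=0: L=golf, R=charlie=BASE -> take LEFT -> golf
i=1: L=alpha R=alpha -> agree -> alpha
i=2: BASE=charlie L=juliet R=alpha all differ -> CONFLICT
i=3: L=alpha=BASE, R=hotel -> take RIGHT -> hotel
i=4: BASE=juliet L=delta R=kilo all differ -> CONFLICT
i=5: L=kilo, R=bravo=BASE -> take LEFT -> kilo
Conflict count: 2

Answer: 2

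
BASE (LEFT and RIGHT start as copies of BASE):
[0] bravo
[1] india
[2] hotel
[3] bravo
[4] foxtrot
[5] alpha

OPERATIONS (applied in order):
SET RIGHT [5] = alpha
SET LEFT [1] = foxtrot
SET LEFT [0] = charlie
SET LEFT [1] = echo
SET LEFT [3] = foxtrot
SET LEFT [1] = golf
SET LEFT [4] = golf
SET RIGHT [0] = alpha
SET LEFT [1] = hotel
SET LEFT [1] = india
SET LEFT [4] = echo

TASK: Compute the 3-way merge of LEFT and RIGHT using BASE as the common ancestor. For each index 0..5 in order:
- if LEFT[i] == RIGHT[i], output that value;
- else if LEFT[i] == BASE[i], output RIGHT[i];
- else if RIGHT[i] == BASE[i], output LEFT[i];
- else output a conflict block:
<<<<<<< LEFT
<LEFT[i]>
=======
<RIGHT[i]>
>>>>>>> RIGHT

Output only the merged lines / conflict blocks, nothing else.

Answer: <<<<<<< LEFT
charlie
=======
alpha
>>>>>>> RIGHT
india
hotel
foxtrot
echo
alpha

Derivation:
Final LEFT:  [charlie, india, hotel, foxtrot, echo, alpha]
Final RIGHT: [alpha, india, hotel, bravo, foxtrot, alpha]
i=0: BASE=bravo L=charlie R=alpha all differ -> CONFLICT
i=1: L=india R=india -> agree -> india
i=2: L=hotel R=hotel -> agree -> hotel
i=3: L=foxtrot, R=bravo=BASE -> take LEFT -> foxtrot
i=4: L=echo, R=foxtrot=BASE -> take LEFT -> echo
i=5: L=alpha R=alpha -> agree -> alpha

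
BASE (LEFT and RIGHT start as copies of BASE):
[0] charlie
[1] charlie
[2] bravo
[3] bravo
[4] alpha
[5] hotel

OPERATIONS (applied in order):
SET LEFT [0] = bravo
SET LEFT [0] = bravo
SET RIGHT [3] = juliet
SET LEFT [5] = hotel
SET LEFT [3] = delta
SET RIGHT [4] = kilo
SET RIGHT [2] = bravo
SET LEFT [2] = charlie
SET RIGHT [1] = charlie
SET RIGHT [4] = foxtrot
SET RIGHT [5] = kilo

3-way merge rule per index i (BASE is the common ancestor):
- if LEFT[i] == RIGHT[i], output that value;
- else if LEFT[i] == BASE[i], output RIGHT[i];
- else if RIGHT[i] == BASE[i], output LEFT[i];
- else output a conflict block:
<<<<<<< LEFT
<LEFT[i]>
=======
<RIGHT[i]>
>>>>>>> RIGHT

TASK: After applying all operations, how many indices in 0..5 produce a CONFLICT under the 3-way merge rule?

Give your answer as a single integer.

Answer: 1

Derivation:
Final LEFT:  [bravo, charlie, charlie, delta, alpha, hotel]
Final RIGHT: [charlie, charlie, bravo, juliet, foxtrot, kilo]
i=0: L=bravo, R=charlie=BASE -> take LEFT -> bravo
i=1: L=charlie R=charlie -> agree -> charlie
i=2: L=charlie, R=bravo=BASE -> take LEFT -> charlie
i=3: BASE=bravo L=delta R=juliet all differ -> CONFLICT
i=4: L=alpha=BASE, R=foxtrot -> take RIGHT -> foxtrot
i=5: L=hotel=BASE, R=kilo -> take RIGHT -> kilo
Conflict count: 1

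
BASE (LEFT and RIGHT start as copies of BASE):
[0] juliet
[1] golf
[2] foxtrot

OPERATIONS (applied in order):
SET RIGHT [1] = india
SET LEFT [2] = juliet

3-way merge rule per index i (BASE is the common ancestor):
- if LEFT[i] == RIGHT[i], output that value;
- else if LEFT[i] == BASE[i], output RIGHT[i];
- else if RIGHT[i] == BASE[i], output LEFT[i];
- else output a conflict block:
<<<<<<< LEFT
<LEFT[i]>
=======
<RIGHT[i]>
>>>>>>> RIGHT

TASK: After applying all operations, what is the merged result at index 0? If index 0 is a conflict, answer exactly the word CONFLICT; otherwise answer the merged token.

Final LEFT:  [juliet, golf, juliet]
Final RIGHT: [juliet, india, foxtrot]
i=0: L=juliet R=juliet -> agree -> juliet
i=1: L=golf=BASE, R=india -> take RIGHT -> india
i=2: L=juliet, R=foxtrot=BASE -> take LEFT -> juliet
Index 0 -> juliet

Answer: juliet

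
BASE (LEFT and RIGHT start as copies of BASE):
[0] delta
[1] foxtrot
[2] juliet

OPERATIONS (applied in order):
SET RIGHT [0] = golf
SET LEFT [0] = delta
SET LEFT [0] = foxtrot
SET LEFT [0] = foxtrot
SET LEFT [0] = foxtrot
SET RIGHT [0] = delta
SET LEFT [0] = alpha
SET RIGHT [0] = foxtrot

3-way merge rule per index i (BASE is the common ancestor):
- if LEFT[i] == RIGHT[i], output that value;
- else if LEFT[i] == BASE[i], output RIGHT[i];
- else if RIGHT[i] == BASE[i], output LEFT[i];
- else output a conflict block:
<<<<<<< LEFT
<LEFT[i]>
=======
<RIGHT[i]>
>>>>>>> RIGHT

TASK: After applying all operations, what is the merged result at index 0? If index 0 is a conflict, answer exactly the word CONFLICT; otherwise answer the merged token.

Final LEFT:  [alpha, foxtrot, juliet]
Final RIGHT: [foxtrot, foxtrot, juliet]
i=0: BASE=delta L=alpha R=foxtrot all differ -> CONFLICT
i=1: L=foxtrot R=foxtrot -> agree -> foxtrot
i=2: L=juliet R=juliet -> agree -> juliet
Index 0 -> CONFLICT

Answer: CONFLICT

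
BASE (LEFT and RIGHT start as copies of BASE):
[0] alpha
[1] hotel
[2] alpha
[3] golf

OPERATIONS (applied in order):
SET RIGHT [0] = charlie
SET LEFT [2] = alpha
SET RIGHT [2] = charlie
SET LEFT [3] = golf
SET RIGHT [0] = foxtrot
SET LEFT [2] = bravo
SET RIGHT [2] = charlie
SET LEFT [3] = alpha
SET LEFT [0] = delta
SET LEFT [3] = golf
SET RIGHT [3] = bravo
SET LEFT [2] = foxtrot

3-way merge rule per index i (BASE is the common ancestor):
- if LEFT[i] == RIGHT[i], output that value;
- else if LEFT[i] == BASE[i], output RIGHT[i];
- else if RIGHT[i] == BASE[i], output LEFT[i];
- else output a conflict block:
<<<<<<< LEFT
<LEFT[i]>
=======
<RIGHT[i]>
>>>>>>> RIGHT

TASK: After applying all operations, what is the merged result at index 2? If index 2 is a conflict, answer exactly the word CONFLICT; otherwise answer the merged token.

Answer: CONFLICT

Derivation:
Final LEFT:  [delta, hotel, foxtrot, golf]
Final RIGHT: [foxtrot, hotel, charlie, bravo]
i=0: BASE=alpha L=delta R=foxtrot all differ -> CONFLICT
i=1: L=hotel R=hotel -> agree -> hotel
i=2: BASE=alpha L=foxtrot R=charlie all differ -> CONFLICT
i=3: L=golf=BASE, R=bravo -> take RIGHT -> bravo
Index 2 -> CONFLICT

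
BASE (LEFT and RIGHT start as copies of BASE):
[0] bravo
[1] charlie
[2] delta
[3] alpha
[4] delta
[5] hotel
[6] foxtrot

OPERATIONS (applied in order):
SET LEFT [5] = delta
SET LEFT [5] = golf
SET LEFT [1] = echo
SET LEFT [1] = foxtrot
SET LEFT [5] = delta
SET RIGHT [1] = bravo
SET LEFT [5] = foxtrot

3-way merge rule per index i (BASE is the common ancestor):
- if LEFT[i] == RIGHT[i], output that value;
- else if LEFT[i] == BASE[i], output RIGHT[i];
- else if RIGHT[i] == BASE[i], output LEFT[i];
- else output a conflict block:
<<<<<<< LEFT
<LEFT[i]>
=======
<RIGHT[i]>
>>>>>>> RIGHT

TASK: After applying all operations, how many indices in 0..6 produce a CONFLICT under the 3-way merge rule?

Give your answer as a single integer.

Final LEFT:  [bravo, foxtrot, delta, alpha, delta, foxtrot, foxtrot]
Final RIGHT: [bravo, bravo, delta, alpha, delta, hotel, foxtrot]
i=0: L=bravo R=bravo -> agree -> bravo
i=1: BASE=charlie L=foxtrot R=bravo all differ -> CONFLICT
i=2: L=delta R=delta -> agree -> delta
i=3: L=alpha R=alpha -> agree -> alpha
i=4: L=delta R=delta -> agree -> delta
i=5: L=foxtrot, R=hotel=BASE -> take LEFT -> foxtrot
i=6: L=foxtrot R=foxtrot -> agree -> foxtrot
Conflict count: 1

Answer: 1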